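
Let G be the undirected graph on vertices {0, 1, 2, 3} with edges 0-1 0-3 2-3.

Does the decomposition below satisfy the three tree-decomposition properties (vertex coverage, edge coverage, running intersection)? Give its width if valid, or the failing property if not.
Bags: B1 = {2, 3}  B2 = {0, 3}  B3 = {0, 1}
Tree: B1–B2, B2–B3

Checking the three conditions: (i) the bags cover all of {0, 1, 2, 3}; (ii) for each edge, some bag contains both endpoints; (iii) the bags containing any fixed vertex form a subtree. All hold, so the decomposition is valid with width 2 − 1 = 1.

Yes; width 1.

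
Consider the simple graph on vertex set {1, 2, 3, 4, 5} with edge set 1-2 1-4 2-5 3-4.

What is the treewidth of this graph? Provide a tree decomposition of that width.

Treewidth 1.
One optimal decomposition is:
Bags: B1 = {1, 2}  B2 = {1, 4}  B3 = {3, 4}  B4 = {2, 5}
Tree: B1–B2, B2–B3, B1–B4

Every bag has size at most 2, so the width is 2 − 1 = 1 and tw(G) ≤ 1. Any graph with an edge has treewidth ≥ 1, and G has the edge 1–2. The upper and lower bounds meet at 1, so that is the treewidth.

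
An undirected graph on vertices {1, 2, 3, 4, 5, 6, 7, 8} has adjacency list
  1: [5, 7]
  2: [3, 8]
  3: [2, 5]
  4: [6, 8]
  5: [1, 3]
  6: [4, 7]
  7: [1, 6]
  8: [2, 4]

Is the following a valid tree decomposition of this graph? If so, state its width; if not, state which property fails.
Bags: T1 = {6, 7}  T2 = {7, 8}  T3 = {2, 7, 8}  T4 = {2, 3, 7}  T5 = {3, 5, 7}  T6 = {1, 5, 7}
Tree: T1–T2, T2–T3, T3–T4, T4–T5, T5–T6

A tree decomposition must satisfy three properties: every vertex lies in some bag; for every edge, both endpoints lie together in some bag; and for every vertex, the bags containing it form a connected subtree. Here vertex 4 appears in no bag, so the decomposition is invalid.

No — vertex 4 appears in no bag.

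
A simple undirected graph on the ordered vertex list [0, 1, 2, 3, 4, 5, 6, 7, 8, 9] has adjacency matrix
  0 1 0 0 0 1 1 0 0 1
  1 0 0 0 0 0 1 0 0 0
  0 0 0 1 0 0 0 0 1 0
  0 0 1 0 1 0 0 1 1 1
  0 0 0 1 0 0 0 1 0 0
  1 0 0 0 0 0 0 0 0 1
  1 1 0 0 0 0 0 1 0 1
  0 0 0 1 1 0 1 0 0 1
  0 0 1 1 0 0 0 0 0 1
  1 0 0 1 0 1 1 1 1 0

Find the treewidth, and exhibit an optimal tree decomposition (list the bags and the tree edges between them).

Each bag holds 3 vertices, so the decomposition has width 2, which upper-bounds the treewidth. On the other hand G contains the 3-clique {0, 1, 6}. A clique must lie in a single bag of any decomposition, so no decomposition can have width below 2. The upper and lower bounds meet at 2, so that is the treewidth.

Treewidth 2.
Bags: B1 = {6, 7, 9}  B2 = {3, 7, 9}  B3 = {3, 8, 9}  B4 = {0, 6, 9}  B5 = {0, 1, 6}  B6 = {0, 5, 9}  B7 = {3, 4, 7}  B8 = {2, 3, 8}
Tree: B1–B2, B2–B3, B1–B4, B4–B5, B4–B6, B2–B7, B3–B8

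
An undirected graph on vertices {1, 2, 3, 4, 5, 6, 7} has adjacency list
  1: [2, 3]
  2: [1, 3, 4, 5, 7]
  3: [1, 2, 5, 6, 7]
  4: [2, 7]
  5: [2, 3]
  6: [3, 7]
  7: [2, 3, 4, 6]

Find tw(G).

2

A width-2 tree decomposition is:
Bags: B1 = {1, 2, 3}  B2 = {2, 3, 7}  B3 = {3, 6, 7}  B4 = {2, 4, 7}  B5 = {2, 3, 5}
Tree: B1–B2, B2–B3, B2–B4, B2–B5
Each bag holds 3 vertices, so the decomposition has width 2, which upper-bounds the treewidth. On the other hand G contains the 3-clique {1, 2, 3}. A clique must lie in a single bag of any decomposition, so no decomposition can have width below 2. Hence tw(G) = 2 exactly.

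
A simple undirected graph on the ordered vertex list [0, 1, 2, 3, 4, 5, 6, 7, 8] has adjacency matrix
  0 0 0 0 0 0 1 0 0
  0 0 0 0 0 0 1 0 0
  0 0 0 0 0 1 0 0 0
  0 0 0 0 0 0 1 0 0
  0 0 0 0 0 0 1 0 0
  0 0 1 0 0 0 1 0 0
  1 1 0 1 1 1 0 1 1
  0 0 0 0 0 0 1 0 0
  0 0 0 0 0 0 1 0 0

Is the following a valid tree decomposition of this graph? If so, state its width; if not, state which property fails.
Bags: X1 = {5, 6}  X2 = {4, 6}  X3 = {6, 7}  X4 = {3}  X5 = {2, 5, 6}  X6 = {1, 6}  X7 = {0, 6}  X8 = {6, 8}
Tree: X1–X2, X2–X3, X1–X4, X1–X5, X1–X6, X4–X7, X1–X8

No — edge (6,3) lies in no bag.

A tree decomposition must satisfy three properties: every vertex lies in some bag; for every edge, both endpoints lie together in some bag; and for every vertex, the bags containing it form a connected subtree. Here edge (6,3) lies in no bag, so the decomposition is invalid.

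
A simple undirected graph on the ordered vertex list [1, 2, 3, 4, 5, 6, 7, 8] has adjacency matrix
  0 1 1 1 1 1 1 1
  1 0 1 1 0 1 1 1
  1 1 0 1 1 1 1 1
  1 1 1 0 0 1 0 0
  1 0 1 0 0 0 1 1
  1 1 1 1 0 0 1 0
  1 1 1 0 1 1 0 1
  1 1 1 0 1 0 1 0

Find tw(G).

A width-4 tree decomposition is:
Bags: B1 = {1, 2, 3, 6, 7}  B2 = {1, 2, 3, 7, 8}  B3 = {1, 2, 3, 4, 6}  B4 = {1, 3, 5, 7, 8}
Tree: B1–B2, B1–B3, B2–B4
Every bag has size at most 5, so the width is 5 − 1 = 4 and tw(G) ≤ 4. For the lower bound, the 5 vertices {1, 2, 3, 7, 8} are pairwise adjacent, and any tree decomposition puts a clique entirely inside one bag — forcing width ≥ 4. The upper and lower bounds meet at 4, so that is the treewidth.

4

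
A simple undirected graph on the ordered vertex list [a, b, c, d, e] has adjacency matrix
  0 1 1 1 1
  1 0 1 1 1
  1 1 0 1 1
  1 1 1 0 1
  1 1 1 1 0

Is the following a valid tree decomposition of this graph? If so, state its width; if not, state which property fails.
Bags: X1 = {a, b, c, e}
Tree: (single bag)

No — vertex d appears in no bag.

A tree decomposition must satisfy three properties: every vertex lies in some bag; for every edge, both endpoints lie together in some bag; and for every vertex, the bags containing it form a connected subtree. Here vertex d appears in no bag, so the decomposition is invalid.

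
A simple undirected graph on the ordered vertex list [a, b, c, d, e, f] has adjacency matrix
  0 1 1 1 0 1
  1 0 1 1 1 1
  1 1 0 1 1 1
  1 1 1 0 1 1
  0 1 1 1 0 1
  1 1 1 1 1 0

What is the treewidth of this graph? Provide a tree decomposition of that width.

The largest bag has 5 vertices, giving width 4; this decomposition certifies tw(G) ≤ 4. On the other hand G contains the 5-clique {b, c, d, e, f}. A clique must lie in a single bag of any decomposition, so no decomposition can have width below 4. Hence tw(G) = 4 exactly.

Treewidth 4.
One optimal decomposition is:
Bags: B1 = {b, c, d, e, f}  B2 = {a, b, c, d, f}
Tree: B1–B2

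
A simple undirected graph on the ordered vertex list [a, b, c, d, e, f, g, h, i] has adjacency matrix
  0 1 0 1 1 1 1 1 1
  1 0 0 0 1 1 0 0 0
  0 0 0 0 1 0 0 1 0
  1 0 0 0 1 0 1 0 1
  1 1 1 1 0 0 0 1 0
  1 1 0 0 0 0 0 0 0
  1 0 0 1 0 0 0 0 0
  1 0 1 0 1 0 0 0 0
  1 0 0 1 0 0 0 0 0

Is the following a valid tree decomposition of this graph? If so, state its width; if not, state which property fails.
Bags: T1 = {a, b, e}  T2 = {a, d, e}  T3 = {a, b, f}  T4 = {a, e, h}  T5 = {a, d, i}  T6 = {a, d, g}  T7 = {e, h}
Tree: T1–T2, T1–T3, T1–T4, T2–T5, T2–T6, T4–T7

No — vertex c appears in no bag.

A tree decomposition must satisfy three properties: every vertex lies in some bag; for every edge, both endpoints lie together in some bag; and for every vertex, the bags containing it form a connected subtree. Here vertex c appears in no bag, so the decomposition is invalid.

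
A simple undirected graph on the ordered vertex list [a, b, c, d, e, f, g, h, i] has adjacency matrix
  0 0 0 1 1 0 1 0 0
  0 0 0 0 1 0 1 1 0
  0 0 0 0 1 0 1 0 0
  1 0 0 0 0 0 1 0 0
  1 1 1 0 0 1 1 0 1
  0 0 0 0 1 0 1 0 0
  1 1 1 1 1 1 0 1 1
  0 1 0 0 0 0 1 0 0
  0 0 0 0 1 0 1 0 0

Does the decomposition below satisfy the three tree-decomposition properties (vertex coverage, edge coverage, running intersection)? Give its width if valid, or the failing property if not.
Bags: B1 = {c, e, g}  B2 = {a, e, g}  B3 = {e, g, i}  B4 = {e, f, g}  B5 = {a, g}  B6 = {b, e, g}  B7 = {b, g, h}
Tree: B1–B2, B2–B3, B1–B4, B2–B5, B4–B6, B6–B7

No — vertex d appears in no bag.

A tree decomposition must satisfy three properties: every vertex lies in some bag; for every edge, both endpoints lie together in some bag; and for every vertex, the bags containing it form a connected subtree. Here vertex d appears in no bag, so the decomposition is invalid.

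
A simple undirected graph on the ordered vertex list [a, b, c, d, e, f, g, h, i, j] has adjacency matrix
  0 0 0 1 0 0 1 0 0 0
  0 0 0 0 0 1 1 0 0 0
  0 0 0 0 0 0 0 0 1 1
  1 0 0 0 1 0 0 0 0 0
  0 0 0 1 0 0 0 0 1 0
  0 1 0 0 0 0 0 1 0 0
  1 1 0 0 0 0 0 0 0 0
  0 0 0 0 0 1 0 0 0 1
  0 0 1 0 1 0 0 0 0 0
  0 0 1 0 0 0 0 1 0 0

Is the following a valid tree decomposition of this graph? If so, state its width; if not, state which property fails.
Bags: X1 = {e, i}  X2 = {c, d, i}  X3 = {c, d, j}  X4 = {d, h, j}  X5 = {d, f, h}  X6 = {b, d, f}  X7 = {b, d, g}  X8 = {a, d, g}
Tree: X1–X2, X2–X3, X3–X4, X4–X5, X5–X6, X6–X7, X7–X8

A tree decomposition must satisfy three properties: every vertex lies in some bag; for every edge, both endpoints lie together in some bag; and for every vertex, the bags containing it form a connected subtree. Here edge (d,e) lies in no bag, so the decomposition is invalid.

No — edge (d,e) lies in no bag.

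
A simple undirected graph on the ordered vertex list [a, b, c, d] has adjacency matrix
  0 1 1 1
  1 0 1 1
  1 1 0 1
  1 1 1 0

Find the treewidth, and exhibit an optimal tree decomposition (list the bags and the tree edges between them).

With just one bag of size 4, the width is 4 − 1 = 3, so tw(G) ≤ 3. Conversely, {a, b, c, d} is a clique of size 4, and the vertices of any clique must share a bag in every tree decomposition; so some bag has ≥ 4 vertices and tw(G) ≥ 3. Combining the bounds, tw(G) = 3.

Treewidth 3.
One such decomposition:
Bags: B1 = {a, b, c, d}
Tree: (single bag)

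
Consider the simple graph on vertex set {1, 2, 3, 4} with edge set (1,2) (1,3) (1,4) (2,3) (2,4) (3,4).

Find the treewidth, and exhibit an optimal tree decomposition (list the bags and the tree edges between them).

With just one bag of size 4, the width is 4 − 1 = 3, so tw(G) ≤ 3. For the lower bound, the 4 vertices {1, 2, 3, 4} are pairwise adjacent, and any tree decomposition puts a clique entirely inside one bag — forcing width ≥ 3. The upper and lower bounds meet at 3, so that is the treewidth.

Treewidth 3.
Bags: B1 = {1, 2, 3, 4}
Tree: (single bag)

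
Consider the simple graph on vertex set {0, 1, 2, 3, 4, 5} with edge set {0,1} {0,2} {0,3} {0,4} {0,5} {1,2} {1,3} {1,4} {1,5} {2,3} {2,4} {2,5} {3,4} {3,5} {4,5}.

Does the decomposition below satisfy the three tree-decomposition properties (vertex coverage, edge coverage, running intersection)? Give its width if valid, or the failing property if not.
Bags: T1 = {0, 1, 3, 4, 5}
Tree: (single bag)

A tree decomposition must satisfy three properties: every vertex lies in some bag; for every edge, both endpoints lie together in some bag; and for every vertex, the bags containing it form a connected subtree. Here vertex 2 appears in no bag, so the decomposition is invalid.

No — vertex 2 appears in no bag.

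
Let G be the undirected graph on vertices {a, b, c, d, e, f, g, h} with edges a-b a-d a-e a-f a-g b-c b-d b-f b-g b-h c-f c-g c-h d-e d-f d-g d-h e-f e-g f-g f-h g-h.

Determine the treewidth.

A width-4 tree decomposition is:
Bags: B1 = {a, b, d, f, g}  B2 = {a, d, e, f, g}  B3 = {b, d, f, g, h}  B4 = {b, c, f, g, h}
Tree: B1–B2, B1–B3, B3–B4
Each bag holds 5 vertices, so the decomposition has width 4, which upper-bounds the treewidth. For the lower bound, the 5 vertices {b, d, f, g, h} are pairwise adjacent, and any tree decomposition puts a clique entirely inside one bag — forcing width ≥ 4. Therefore the treewidth is 4.

4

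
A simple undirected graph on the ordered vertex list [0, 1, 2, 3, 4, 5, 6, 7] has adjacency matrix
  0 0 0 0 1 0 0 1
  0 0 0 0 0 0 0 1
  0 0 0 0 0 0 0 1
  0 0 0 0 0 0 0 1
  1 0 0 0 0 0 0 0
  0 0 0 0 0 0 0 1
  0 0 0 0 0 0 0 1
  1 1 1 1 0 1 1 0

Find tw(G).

1

A width-1 tree decomposition is:
Bags: B1 = {0, 7}  B2 = {3, 7}  B3 = {6, 7}  B4 = {2, 7}  B5 = {0, 4}  B6 = {5, 7}  B7 = {1, 7}
Tree: B1–B2, B1–B3, B3–B4, B1–B5, B1–B6, B1–B7
Every bag has size at most 2, so the width is 2 − 1 = 1 and tw(G) ≤ 1. G has an edge, so its treewidth is at least 1. Therefore the treewidth is 1.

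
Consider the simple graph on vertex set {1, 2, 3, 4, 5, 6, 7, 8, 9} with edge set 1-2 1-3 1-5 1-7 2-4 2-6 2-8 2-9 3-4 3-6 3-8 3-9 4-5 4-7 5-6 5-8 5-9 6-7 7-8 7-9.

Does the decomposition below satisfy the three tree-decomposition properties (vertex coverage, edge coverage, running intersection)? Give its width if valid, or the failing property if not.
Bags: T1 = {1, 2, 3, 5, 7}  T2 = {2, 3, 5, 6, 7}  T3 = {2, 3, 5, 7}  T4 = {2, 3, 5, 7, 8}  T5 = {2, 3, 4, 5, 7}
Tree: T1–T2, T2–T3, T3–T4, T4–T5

No — vertex 9 appears in no bag.

A tree decomposition must satisfy three properties: every vertex lies in some bag; for every edge, both endpoints lie together in some bag; and for every vertex, the bags containing it form a connected subtree. Here vertex 9 appears in no bag, so the decomposition is invalid.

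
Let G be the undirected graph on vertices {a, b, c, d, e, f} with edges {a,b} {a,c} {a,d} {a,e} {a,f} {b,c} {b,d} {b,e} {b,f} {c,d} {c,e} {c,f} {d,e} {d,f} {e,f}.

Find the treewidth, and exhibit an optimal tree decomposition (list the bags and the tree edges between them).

With just one bag of size 6, the width is 6 − 1 = 5, so tw(G) ≤ 5. On the other hand G contains the 6-clique {a, b, c, d, e, f}. A clique must lie in a single bag of any decomposition, so no decomposition can have width below 5. Therefore the treewidth is 5.

Treewidth 5.
One optimal decomposition is:
Bags: B1 = {a, b, c, d, e, f}
Tree: (single bag)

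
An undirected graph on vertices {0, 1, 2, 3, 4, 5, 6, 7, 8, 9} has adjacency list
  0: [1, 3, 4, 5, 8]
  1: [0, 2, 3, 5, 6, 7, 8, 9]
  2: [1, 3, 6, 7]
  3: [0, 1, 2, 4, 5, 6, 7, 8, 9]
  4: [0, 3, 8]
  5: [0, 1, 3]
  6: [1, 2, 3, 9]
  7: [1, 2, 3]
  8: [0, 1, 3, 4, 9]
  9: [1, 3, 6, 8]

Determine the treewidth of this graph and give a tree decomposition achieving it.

Each bag holds 4 vertices, so the decomposition has width 3, which upper-bounds the treewidth. Conversely, {0, 1, 3, 8} is a clique of size 4, and the vertices of any clique must share a bag in every tree decomposition; so some bag has ≥ 4 vertices and tw(G) ≥ 3. Hence tw(G) = 3 exactly.

Treewidth 3.
One optimal decomposition is:
Bags: B1 = {1, 3, 8, 9}  B2 = {1, 3, 6, 9}  B3 = {0, 1, 3, 8}  B4 = {0, 3, 4, 8}  B5 = {0, 1, 3, 5}  B6 = {1, 2, 3, 6}  B7 = {1, 2, 3, 7}
Tree: B1–B2, B1–B3, B3–B4, B3–B5, B2–B6, B6–B7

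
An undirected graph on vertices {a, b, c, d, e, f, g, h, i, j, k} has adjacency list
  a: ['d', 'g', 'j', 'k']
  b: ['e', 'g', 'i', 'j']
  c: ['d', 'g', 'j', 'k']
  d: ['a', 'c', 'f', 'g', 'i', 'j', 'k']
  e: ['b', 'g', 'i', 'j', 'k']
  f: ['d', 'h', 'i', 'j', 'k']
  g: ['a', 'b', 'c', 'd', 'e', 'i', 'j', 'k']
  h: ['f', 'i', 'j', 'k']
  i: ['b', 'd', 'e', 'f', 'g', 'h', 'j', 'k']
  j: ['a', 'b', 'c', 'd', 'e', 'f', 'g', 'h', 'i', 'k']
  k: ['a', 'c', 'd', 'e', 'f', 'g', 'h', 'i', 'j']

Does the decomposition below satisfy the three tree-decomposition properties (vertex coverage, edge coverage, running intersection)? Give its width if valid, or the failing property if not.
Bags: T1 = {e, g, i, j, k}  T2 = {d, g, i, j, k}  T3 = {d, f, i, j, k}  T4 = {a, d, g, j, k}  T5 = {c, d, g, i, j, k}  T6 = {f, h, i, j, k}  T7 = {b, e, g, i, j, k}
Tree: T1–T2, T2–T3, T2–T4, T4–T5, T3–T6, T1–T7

A tree decomposition must satisfy three properties: every vertex lies in some bag; for every edge, both endpoints lie together in some bag; and for every vertex, the bags containing it form a connected subtree. Here bags containing vertex i are not connected in the tree, so the decomposition is invalid.

No — bags containing vertex i are not connected in the tree.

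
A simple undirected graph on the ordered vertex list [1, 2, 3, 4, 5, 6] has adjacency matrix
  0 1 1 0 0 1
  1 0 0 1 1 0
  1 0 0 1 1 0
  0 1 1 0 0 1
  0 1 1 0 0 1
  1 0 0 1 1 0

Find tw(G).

A width-3 tree decomposition is:
Bags: B1 = {2, 3, 5, 6}  B2 = {2, 3, 4, 6}  B3 = {1, 2, 3, 6}
Tree: B1–B2, B2–B3
Every bag has size at most 4, so the width is 4 − 1 = 3 and tw(G) ≤ 3. For the lower bound: the 4 vertex sets {3,5}, {4,6}, {2}, {1} are disjoint, each induces a connected subgraph, and every pair is joined by at least one edge of G. Contracting each set to a single vertex therefore yields K_{4} as a minor, and since treewidth is minor-monotone, tw(G) ≥ tw(K_{4}) = 3. The upper and lower bounds meet at 3, so that is the treewidth.

3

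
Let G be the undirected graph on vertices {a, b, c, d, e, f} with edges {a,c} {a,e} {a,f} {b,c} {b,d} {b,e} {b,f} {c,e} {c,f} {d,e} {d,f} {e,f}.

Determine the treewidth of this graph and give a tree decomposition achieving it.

Treewidth 3.
One optimal decomposition is:
Bags: B1 = {b, d, e, f}  B2 = {b, c, e, f}  B3 = {a, c, e, f}
Tree: B1–B2, B2–B3

Every bag has size at most 4, so the width is 4 − 1 = 3 and tw(G) ≤ 3. On the other hand G contains the 4-clique {b, d, e, f}. A clique must lie in a single bag of any decomposition, so no decomposition can have width below 3. Therefore the treewidth is 3.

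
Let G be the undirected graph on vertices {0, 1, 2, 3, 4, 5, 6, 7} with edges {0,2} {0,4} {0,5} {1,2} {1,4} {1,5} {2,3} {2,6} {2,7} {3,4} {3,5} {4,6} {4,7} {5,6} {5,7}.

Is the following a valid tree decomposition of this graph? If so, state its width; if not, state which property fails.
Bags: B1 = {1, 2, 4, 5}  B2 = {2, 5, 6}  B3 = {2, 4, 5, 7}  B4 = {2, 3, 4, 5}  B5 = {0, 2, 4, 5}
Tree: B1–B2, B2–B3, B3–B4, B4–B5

A tree decomposition must satisfy three properties: every vertex lies in some bag; for every edge, both endpoints lie together in some bag; and for every vertex, the bags containing it form a connected subtree. Here edge (4,6) lies in no bag, so the decomposition is invalid.

No — edge (4,6) lies in no bag.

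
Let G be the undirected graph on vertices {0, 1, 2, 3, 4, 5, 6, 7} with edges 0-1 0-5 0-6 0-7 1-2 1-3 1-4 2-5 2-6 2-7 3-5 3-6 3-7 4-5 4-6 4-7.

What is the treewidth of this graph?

A width-4 tree decomposition is:
Bags: B1 = {1, 2, 5, 6, 7}  B2 = {0, 1, 5, 6, 7}  B3 = {1, 4, 5, 6, 7}  B4 = {1, 3, 5, 6, 7}
Tree: B1–B2, B2–B3, B3–B4
Every bag has size at most 5, so the width is 5 − 1 = 4 and tw(G) ≤ 4. For the lower bound: the 5 vertex sets {2,6}, {0,5}, {1,4}, {7}, {3} are disjoint, each induces a connected subgraph, and every pair is joined by at least one edge of G. Contracting each set to a single vertex therefore yields K_{5} as a minor, and since treewidth is minor-monotone, tw(G) ≥ tw(K_{5}) = 4. The upper and lower bounds meet at 4, so that is the treewidth.

4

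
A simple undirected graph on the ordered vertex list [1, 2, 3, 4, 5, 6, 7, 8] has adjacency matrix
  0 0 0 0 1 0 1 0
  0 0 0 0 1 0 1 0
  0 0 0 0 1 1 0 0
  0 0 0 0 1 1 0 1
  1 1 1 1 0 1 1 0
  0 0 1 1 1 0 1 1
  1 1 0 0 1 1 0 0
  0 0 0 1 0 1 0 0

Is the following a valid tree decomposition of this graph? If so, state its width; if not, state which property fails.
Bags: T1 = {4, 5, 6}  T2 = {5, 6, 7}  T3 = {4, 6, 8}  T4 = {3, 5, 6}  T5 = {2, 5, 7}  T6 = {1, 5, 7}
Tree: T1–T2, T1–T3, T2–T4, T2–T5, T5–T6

Yes; width 2.

Every vertex of G appears in some bag (union = {1, 2, 3, 4, 5, 6, 7, 8}); every edge is covered by a bag; and for each vertex v the set of bags containing v is connected in the bag tree. The decomposition is therefore valid. The largest bag has 3 vertices, so the width is 2.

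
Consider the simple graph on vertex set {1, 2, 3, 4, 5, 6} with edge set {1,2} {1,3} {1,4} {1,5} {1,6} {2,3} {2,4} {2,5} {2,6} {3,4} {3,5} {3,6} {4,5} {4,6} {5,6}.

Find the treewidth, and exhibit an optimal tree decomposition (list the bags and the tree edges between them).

With just one bag of size 6, the width is 6 − 1 = 5, so tw(G) ≤ 5. For the lower bound, the 6 vertices {1, 2, 3, 4, 5, 6} are pairwise adjacent, and any tree decomposition puts a clique entirely inside one bag — forcing width ≥ 5. The upper and lower bounds meet at 5, so that is the treewidth.

Treewidth 5.
Bags: B1 = {1, 2, 3, 4, 5, 6}
Tree: (single bag)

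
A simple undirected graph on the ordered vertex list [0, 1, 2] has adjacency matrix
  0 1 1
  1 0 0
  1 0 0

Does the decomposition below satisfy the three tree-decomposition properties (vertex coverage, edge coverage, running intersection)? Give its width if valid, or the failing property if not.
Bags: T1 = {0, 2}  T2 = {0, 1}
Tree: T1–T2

Yes; width 1.

Vertex coverage: the bags together contain {0, 1, 2}, the full vertex set. Edge coverage: each edge of G has both endpoints in at least one bag. Running intersection: for every vertex, the bags containing it form a connected subtree. All three properties hold, so this is a valid tree decomposition of width max|bag| − 1 = 1, and hence tw(G) ≤ 1.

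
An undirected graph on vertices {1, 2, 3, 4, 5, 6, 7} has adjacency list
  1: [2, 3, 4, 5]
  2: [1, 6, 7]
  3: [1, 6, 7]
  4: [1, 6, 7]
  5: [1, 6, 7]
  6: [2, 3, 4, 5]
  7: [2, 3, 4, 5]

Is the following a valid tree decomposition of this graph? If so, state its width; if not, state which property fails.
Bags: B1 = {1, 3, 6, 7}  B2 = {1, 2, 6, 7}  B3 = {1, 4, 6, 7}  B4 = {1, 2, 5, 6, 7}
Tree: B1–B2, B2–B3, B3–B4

No — bags containing vertex 2 are not connected in the tree.

A tree decomposition must satisfy three properties: every vertex lies in some bag; for every edge, both endpoints lie together in some bag; and for every vertex, the bags containing it form a connected subtree. Here bags containing vertex 2 are not connected in the tree, so the decomposition is invalid.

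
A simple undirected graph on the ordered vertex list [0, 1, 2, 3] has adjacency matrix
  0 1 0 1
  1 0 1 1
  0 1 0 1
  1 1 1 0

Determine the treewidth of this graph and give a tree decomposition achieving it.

Treewidth 2.
Bags: B1 = {1, 2, 3}  B2 = {0, 1, 3}
Tree: B1–B2

Each bag holds 3 vertices, so the decomposition has width 2, which upper-bounds the treewidth. On the other hand G contains the 3-clique {0, 1, 3}. A clique must lie in a single bag of any decomposition, so no decomposition can have width below 2. Hence tw(G) = 2 exactly.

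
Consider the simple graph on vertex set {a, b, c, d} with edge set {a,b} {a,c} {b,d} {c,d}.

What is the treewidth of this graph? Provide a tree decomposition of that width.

Treewidth 2.
One optimal decomposition is:
Bags: B1 = {a, c, d}  B2 = {a, b, d}
Tree: B1–B2

The largest bag has 3 vertices, giving width 2; this decomposition certifies tw(G) ≤ 2. Since a–c–d–b–a is a cycle in G, G is not acyclic. Forests are exactly the graphs of treewidth ≤ 1, so tw(G) ≥ 2. Combining the bounds, tw(G) = 2.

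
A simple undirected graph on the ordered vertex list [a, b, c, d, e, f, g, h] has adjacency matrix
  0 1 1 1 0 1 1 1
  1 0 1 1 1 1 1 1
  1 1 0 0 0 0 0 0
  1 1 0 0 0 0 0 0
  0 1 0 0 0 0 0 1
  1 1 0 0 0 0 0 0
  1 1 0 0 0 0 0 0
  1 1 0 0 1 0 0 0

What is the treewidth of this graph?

A width-2 tree decomposition is:
Bags: B1 = {a, b, h}  B2 = {b, e, h}  B3 = {a, b, d}  B4 = {a, b, f}  B5 = {a, b, g}  B6 = {a, b, c}
Tree: B1–B2, B1–B3, B1–B4, B4–B5, B4–B6
The largest bag has 3 vertices, giving width 2; this decomposition certifies tw(G) ≤ 2. Conversely, {b, e, h} is a clique of size 3, and the vertices of any clique must share a bag in every tree decomposition; so some bag has ≥ 3 vertices and tw(G) ≥ 2. Combining the bounds, tw(G) = 2.

2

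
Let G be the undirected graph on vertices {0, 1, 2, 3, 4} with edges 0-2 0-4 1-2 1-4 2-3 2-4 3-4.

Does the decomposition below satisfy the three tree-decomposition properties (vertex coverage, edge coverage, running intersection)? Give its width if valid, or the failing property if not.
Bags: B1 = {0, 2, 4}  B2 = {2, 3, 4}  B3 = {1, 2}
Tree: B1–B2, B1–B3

A tree decomposition must satisfy three properties: every vertex lies in some bag; for every edge, both endpoints lie together in some bag; and for every vertex, the bags containing it form a connected subtree. Here edge (4,1) lies in no bag, so the decomposition is invalid.

No — edge (4,1) lies in no bag.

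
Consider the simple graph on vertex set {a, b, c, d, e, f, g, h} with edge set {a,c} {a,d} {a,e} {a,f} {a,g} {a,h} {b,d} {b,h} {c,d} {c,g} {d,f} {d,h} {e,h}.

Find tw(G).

A width-2 tree decomposition is:
Bags: B1 = {a, d, h}  B2 = {b, d, h}  B3 = {a, d, f}  B4 = {a, e, h}  B5 = {a, c, d}  B6 = {a, c, g}
Tree: B1–B2, B1–B3, B1–B4, B1–B5, B5–B6
The largest bag has 3 vertices, giving width 2; this decomposition certifies tw(G) ≤ 2. Conversely, {a, d, h} is a clique of size 3, and the vertices of any clique must share a bag in every tree decomposition; so some bag has ≥ 3 vertices and tw(G) ≥ 2. Hence tw(G) = 2 exactly.

2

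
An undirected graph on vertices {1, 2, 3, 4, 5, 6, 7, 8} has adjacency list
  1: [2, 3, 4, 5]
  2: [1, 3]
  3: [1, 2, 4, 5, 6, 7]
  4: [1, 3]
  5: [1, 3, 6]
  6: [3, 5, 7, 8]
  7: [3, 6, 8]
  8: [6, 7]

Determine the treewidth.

2

A width-2 tree decomposition is:
Bags: B1 = {3, 6, 7}  B2 = {6, 7, 8}  B3 = {3, 5, 6}  B4 = {1, 3, 5}  B5 = {1, 2, 3}  B6 = {1, 3, 4}
Tree: B1–B2, B1–B3, B3–B4, B4–B5, B4–B6
The largest bag has 3 vertices, giving width 2; this decomposition certifies tw(G) ≤ 2. On the other hand G contains the 3-clique {6, 7, 8}. A clique must lie in a single bag of any decomposition, so no decomposition can have width below 2. Hence tw(G) = 2 exactly.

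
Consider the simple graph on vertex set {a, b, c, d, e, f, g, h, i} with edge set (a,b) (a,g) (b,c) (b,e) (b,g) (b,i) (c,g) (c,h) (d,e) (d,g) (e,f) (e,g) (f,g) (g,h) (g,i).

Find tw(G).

2

A width-2 tree decomposition is:
Bags: B1 = {b, e, g}  B2 = {b, g, i}  B3 = {e, f, g}  B4 = {a, b, g}  B5 = {d, e, g}  B6 = {b, c, g}  B7 = {c, g, h}
Tree: B1–B2, B1–B3, B1–B4, B3–B5, B1–B6, B6–B7
Each bag holds 3 vertices, so the decomposition has width 2, which upper-bounds the treewidth. On the other hand G contains the 3-clique {d, e, g}. A clique must lie in a single bag of any decomposition, so no decomposition can have width below 2. The upper and lower bounds meet at 2, so that is the treewidth.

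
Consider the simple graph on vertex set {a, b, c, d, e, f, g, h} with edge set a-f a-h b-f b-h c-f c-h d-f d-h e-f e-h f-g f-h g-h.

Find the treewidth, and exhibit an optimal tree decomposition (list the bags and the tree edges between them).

Treewidth 2.
Bags: B1 = {b, f, h}  B2 = {e, f, h}  B3 = {a, f, h}  B4 = {d, f, h}  B5 = {f, g, h}  B6 = {c, f, h}
Tree: B1–B2, B2–B3, B1–B4, B2–B5, B5–B6

Each bag holds 3 vertices, so the decomposition has width 2, which upper-bounds the treewidth. On the other hand G contains the 3-clique {d, f, h}. A clique must lie in a single bag of any decomposition, so no decomposition can have width below 2. Therefore the treewidth is 2.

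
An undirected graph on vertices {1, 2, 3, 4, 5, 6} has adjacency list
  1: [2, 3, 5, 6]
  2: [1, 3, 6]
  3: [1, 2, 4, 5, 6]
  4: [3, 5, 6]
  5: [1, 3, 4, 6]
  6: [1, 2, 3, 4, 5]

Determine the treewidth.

3

A width-3 tree decomposition is:
Bags: B1 = {1, 2, 3, 6}  B2 = {1, 3, 5, 6}  B3 = {3, 4, 5, 6}
Tree: B1–B2, B2–B3
The largest bag has 4 vertices, giving width 3; this decomposition certifies tw(G) ≤ 3. On the other hand G contains the 4-clique {1, 2, 3, 6}. A clique must lie in a single bag of any decomposition, so no decomposition can have width below 3. Combining the bounds, tw(G) = 3.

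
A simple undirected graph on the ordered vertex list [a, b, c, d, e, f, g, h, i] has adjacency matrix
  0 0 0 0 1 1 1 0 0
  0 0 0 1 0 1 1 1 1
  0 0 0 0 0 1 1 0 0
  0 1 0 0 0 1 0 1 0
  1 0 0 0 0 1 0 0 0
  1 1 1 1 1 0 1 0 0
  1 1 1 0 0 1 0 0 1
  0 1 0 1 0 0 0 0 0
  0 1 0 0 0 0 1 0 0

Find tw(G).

2

A width-2 tree decomposition is:
Bags: B1 = {c, f, g}  B2 = {b, f, g}  B3 = {a, f, g}  B4 = {a, e, f}  B5 = {b, d, f}  B6 = {b, d, h}  B7 = {b, g, i}
Tree: B1–B2, B1–B3, B3–B4, B2–B5, B5–B6, B2–B7
Each bag holds 3 vertices, so the decomposition has width 2, which upper-bounds the treewidth. Conversely, {b, d, h} is a clique of size 3, and the vertices of any clique must share a bag in every tree decomposition; so some bag has ≥ 3 vertices and tw(G) ≥ 2. Combining the bounds, tw(G) = 2.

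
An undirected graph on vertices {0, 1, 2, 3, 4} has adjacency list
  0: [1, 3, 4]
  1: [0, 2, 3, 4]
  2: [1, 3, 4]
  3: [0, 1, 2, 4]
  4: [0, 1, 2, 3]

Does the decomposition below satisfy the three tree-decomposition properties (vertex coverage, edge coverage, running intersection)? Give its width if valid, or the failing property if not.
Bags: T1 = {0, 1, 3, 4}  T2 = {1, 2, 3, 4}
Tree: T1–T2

Vertex coverage: the bags together contain {0, 1, 2, 3, 4}, the full vertex set. Edge coverage: each edge of G has both endpoints in at least one bag. Running intersection: for every vertex, the bags containing it form a connected subtree. All three properties hold, so this is a valid tree decomposition of width max|bag| − 1 = 3, and hence tw(G) ≤ 3.

Yes; width 3.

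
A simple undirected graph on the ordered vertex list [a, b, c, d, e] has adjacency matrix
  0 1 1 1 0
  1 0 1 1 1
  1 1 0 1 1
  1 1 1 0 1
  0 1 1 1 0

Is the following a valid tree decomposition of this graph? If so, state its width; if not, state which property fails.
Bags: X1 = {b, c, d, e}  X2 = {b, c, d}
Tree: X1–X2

No — vertex a appears in no bag.

A tree decomposition must satisfy three properties: every vertex lies in some bag; for every edge, both endpoints lie together in some bag; and for every vertex, the bags containing it form a connected subtree. Here vertex a appears in no bag, so the decomposition is invalid.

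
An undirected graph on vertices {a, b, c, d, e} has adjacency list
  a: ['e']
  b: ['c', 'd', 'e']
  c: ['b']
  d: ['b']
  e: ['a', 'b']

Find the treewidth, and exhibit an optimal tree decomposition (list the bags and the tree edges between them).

Each bag holds 2 vertices, so the decomposition has width 1, which upper-bounds the treewidth. Since G has at least one edge (e.g. b–e), it is not an edgeless graph, so tw(G) ≥ 1. Combining the bounds, tw(G) = 1.

Treewidth 1.
One such decomposition:
Bags: B1 = {b, e}  B2 = {a, e}  B3 = {b, c}  B4 = {b, d}
Tree: B1–B2, B1–B3, B3–B4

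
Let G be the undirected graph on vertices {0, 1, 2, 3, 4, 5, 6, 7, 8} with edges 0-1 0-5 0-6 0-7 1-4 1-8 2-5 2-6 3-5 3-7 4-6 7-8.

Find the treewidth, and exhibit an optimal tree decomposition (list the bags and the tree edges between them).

Every bag has size at most 4, so the width is 4 − 1 = 3 and tw(G) ≤ 3. For the lower bound: the 4 vertex sets {3,7,8}, {5}, {0}, {1,2,4,6} are disjoint, each induces a connected subgraph, and every pair is joined by at least one edge of G. Contracting each set to a single vertex therefore yields K_{4} as a minor, and since treewidth is minor-monotone, tw(G) ≥ tw(K_{4}) = 3. Combining the bounds, tw(G) = 3.

Treewidth 3.
One such decomposition:
Bags: B1 = {3, 5, 7, 8}  B2 = {0, 5, 7, 8}  B3 = {0, 1, 5, 8}  B4 = {0, 1, 2, 5}  B5 = {0, 1, 2, 6}  B6 = {1, 2, 4, 6}
Tree: B1–B2, B2–B3, B3–B4, B4–B5, B5–B6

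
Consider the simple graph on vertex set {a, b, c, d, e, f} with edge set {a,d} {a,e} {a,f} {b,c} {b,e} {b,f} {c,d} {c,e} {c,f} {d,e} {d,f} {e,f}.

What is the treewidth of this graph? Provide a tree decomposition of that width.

Each bag holds 4 vertices, so the decomposition has width 3, which upper-bounds the treewidth. For the lower bound, the 4 vertices {c, d, e, f} are pairwise adjacent, and any tree decomposition puts a clique entirely inside one bag — forcing width ≥ 3. Hence tw(G) = 3 exactly.

Treewidth 3.
One optimal decomposition is:
Bags: B1 = {c, d, e, f}  B2 = {a, d, e, f}  B3 = {b, c, e, f}
Tree: B1–B2, B1–B3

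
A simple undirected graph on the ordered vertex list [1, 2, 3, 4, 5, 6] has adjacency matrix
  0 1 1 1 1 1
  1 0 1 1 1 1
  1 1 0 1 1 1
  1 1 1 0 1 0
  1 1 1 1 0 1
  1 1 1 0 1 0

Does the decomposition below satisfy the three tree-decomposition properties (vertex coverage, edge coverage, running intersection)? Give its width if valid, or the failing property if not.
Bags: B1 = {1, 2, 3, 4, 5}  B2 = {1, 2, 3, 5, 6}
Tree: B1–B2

Vertex coverage: the bags together contain {1, 2, 3, 4, 5, 6}, the full vertex set. Edge coverage: each edge of G has both endpoints in at least one bag. Running intersection: for every vertex, the bags containing it form a connected subtree. All three properties hold, so this is a valid tree decomposition of width max|bag| − 1 = 4, and hence tw(G) ≤ 4.

Yes; width 4.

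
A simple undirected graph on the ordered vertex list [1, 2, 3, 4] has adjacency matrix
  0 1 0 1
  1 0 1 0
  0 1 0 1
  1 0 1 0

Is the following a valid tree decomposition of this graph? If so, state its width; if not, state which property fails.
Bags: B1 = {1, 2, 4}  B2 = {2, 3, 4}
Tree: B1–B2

Vertex coverage: the bags together contain {1, 2, 3, 4}, the full vertex set. Edge coverage: each edge of G has both endpoints in at least one bag. Running intersection: for every vertex, the bags containing it form a connected subtree. All three properties hold, so this is a valid tree decomposition of width max|bag| − 1 = 2, and hence tw(G) ≤ 2.

Yes; width 2.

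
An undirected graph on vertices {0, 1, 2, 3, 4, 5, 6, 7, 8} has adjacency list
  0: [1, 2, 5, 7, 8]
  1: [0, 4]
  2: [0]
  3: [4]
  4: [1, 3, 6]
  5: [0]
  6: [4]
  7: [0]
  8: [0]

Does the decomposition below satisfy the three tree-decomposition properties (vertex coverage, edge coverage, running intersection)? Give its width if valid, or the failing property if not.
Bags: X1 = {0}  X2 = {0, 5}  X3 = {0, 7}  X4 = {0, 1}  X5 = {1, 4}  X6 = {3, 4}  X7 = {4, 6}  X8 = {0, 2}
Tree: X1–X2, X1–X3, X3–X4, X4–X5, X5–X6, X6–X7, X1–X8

No — vertex 8 appears in no bag.

A tree decomposition must satisfy three properties: every vertex lies in some bag; for every edge, both endpoints lie together in some bag; and for every vertex, the bags containing it form a connected subtree. Here vertex 8 appears in no bag, so the decomposition is invalid.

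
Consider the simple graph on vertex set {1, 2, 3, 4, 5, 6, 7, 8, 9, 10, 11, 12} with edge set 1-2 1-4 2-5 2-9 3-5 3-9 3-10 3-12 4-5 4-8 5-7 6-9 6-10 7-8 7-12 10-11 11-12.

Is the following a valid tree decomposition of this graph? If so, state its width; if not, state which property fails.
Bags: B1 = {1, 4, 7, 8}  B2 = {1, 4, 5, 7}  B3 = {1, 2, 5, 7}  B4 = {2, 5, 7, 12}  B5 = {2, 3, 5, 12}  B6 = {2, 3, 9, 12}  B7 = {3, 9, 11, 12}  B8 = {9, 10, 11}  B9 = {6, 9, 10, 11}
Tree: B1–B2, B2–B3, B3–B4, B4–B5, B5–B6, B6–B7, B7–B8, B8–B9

A tree decomposition must satisfy three properties: every vertex lies in some bag; for every edge, both endpoints lie together in some bag; and for every vertex, the bags containing it form a connected subtree. Here edge (3,10) lies in no bag, so the decomposition is invalid.

No — edge (3,10) lies in no bag.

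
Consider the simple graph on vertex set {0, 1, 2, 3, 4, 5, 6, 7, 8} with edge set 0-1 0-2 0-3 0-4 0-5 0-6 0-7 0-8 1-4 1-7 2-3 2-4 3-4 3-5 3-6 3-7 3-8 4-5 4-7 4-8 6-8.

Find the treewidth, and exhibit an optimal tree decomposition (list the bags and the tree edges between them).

Treewidth 3.
One optimal decomposition is:
Bags: B1 = {0, 3, 4, 8}  B2 = {0, 3, 4, 7}  B3 = {0, 1, 4, 7}  B4 = {0, 3, 4, 5}  B5 = {0, 2, 3, 4}  B6 = {0, 3, 6, 8}
Tree: B1–B2, B2–B3, B1–B4, B2–B5, B1–B6

Every bag has size at most 4, so the width is 4 − 1 = 3 and tw(G) ≤ 3. On the other hand G contains the 4-clique {0, 1, 4, 7}. A clique must lie in a single bag of any decomposition, so no decomposition can have width below 3. Therefore the treewidth is 3.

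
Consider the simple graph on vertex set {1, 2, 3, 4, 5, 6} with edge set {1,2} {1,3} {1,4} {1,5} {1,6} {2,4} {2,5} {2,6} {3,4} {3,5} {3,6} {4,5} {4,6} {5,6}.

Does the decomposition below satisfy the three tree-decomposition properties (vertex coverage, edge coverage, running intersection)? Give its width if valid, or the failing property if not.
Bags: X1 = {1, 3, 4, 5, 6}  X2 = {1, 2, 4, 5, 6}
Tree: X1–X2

Yes; width 4.

Checking the three conditions: (i) the bags cover all of {1, 2, 3, 4, 5, 6}; (ii) for each edge, some bag contains both endpoints; (iii) the bags containing any fixed vertex form a subtree. All hold, so the decomposition is valid with width 5 − 1 = 4.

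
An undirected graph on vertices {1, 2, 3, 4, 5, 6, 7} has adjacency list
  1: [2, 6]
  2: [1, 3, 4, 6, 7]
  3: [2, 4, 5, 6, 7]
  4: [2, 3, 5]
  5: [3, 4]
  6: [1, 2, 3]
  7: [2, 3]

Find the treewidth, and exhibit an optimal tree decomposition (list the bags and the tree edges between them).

Every bag has size at most 3, so the width is 3 − 1 = 2 and tw(G) ≤ 2. Conversely, {1, 2, 6} is a clique of size 3, and the vertices of any clique must share a bag in every tree decomposition; so some bag has ≥ 3 vertices and tw(G) ≥ 2. Hence tw(G) = 2 exactly.

Treewidth 2.
Bags: B1 = {2, 3, 4}  B2 = {3, 4, 5}  B3 = {2, 3, 6}  B4 = {1, 2, 6}  B5 = {2, 3, 7}
Tree: B1–B2, B1–B3, B3–B4, B1–B5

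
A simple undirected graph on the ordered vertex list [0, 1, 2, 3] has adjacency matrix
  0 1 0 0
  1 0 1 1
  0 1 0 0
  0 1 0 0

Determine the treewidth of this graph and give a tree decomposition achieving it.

The largest bag has 2 vertices, giving width 1; this decomposition certifies tw(G) ≤ 1. G has an edge, so its treewidth is at least 1. Combining the bounds, tw(G) = 1.

Treewidth 1.
Bags: B1 = {1, 2}  B2 = {0, 1}  B3 = {1, 3}
Tree: B1–B2, B2–B3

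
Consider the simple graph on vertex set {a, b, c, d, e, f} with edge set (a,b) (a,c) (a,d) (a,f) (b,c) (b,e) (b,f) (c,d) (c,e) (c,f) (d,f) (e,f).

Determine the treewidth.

3

A width-3 tree decomposition is:
Bags: B1 = {a, b, c, f}  B2 = {b, c, e, f}  B3 = {a, c, d, f}
Tree: B1–B2, B1–B3
Each bag holds 4 vertices, so the decomposition has width 3, which upper-bounds the treewidth. Conversely, {b, c, e, f} is a clique of size 4, and the vertices of any clique must share a bag in every tree decomposition; so some bag has ≥ 4 vertices and tw(G) ≥ 3. The upper and lower bounds meet at 3, so that is the treewidth.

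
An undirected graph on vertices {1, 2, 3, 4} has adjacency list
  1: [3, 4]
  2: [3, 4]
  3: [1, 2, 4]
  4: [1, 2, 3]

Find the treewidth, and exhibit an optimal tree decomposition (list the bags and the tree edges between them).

Every bag has size at most 3, so the width is 3 − 1 = 2 and tw(G) ≤ 2. Conversely, {1, 3, 4} is a clique of size 3, and the vertices of any clique must share a bag in every tree decomposition; so some bag has ≥ 3 vertices and tw(G) ≥ 2. Hence tw(G) = 2 exactly.

Treewidth 2.
One optimal decomposition is:
Bags: B1 = {2, 3, 4}  B2 = {1, 3, 4}
Tree: B1–B2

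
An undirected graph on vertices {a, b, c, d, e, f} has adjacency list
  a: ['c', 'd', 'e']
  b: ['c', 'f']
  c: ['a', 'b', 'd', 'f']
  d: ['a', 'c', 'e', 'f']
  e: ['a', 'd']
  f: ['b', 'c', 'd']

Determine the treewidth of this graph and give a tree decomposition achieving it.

Each bag holds 3 vertices, so the decomposition has width 2, which upper-bounds the treewidth. For the lower bound, the 3 vertices {c, d, f} are pairwise adjacent, and any tree decomposition puts a clique entirely inside one bag — forcing width ≥ 2. Hence tw(G) = 2 exactly.

Treewidth 2.
One optimal decomposition is:
Bags: B1 = {a, c, d}  B2 = {c, d, f}  B3 = {b, c, f}  B4 = {a, d, e}
Tree: B1–B2, B2–B3, B1–B4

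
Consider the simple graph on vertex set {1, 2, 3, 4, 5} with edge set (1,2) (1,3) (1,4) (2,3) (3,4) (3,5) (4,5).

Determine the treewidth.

2

A width-2 tree decomposition is:
Bags: B1 = {1, 2, 3}  B2 = {1, 3, 4}  B3 = {3, 4, 5}
Tree: B1–B2, B2–B3
The largest bag has 3 vertices, giving width 2; this decomposition certifies tw(G) ≤ 2. For the lower bound, the 3 vertices {1, 2, 3} are pairwise adjacent, and any tree decomposition puts a clique entirely inside one bag — forcing width ≥ 2. Therefore the treewidth is 2.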